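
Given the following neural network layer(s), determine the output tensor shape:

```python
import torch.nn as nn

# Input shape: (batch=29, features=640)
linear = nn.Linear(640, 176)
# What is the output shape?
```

Input: (29, 640) -> Output: (29, 176)

Answer: (29, 176)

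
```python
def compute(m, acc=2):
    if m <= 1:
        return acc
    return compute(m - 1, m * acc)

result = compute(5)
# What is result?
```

Accumulator trace (n, acc): (5, 2) -> (4, 10) -> (3, 40) -> (2, 120) -> (1, 240) -> return 240

Answer: 240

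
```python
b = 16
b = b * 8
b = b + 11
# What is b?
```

Trace:
`b = 16` → b = 16
`b = b * 8` → b = 128
`b = b + 11` → b = 139
So b = 139

Answer: 139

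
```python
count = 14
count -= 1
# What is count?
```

Trace:
`count = 14` → count = 14
`count -= 1` → count = 13
So count = 13

Answer: 13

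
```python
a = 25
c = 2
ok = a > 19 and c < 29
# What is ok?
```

Trace:
`a = 25` → a = 25
`c = 2` → c = 2
`ok = a > 19 and c < 29` → ok = True
So ok = True

Answer: True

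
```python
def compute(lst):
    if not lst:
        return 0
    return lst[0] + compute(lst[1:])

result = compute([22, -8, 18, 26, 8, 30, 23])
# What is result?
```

22 + (-8) + 18 + 26 + 8 + 30 + 23 + 0 = 119

Answer: 119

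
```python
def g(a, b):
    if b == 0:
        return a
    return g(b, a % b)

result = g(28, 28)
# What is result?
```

g(28, 28) -> g(28, 0) -> 28

Answer: 28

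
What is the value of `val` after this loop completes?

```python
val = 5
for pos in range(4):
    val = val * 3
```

Multiply by 3, 4 times: 5 * 3^4 = 405
`val` takes the values: 5 → 15 → 45 → 135 → 405

Answer: 405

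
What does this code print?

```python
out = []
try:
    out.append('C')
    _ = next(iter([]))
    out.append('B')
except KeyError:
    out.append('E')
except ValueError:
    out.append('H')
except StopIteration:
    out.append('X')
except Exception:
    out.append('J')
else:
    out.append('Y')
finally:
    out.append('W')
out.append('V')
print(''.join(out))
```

Execution trace: 'C' (try body) → 'X' (except StopIteration) → 'W' (finally) → 'V' (after the try/except). Output: CXWV

Answer: CXWV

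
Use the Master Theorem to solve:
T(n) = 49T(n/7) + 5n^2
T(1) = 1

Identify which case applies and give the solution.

a=49, b=7, f(n)=5n^2. log_7(49) = 2. Since c=2 = 2, Case 2 applies: T(n) = Θ(n^log_b(a) · log n) = O(n^2 log n).

Answer: O(n^2 log n) - Case 2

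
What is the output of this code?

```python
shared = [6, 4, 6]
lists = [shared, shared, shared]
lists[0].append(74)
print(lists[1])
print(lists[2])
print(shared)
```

Key concept: list of same reference.
Step by step:
`shared = [6, 4, 6]` → shared = [6, 4, 6]
`lists = [shared, shared, shared]` → lists = [[6, 4, 6], [6, 4, 6], [6, 4, 6]]
`lists[0].append(74)` → shared = [6, 4, 6, 74]; lists = [[6, 4, 6, 74], [6, 4, 6, 74], [6, 4, 6, 74]]
`print(lists[1])` → prints [6, 4, 6, 74]
`print(lists[2])` → prints [6, 4, 6, 74]
`print(shared)` → prints [6, 4, 6, 74]

Answer:
[6, 4, 6, 74]
[6, 4, 6, 74]
[6, 4, 6, 74]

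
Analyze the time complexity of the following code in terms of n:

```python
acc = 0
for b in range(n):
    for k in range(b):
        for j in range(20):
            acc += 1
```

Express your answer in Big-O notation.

Each loop level contributes: n × n × 1. Multiplying the contributions gives O(n^2).

Answer: O(n^2)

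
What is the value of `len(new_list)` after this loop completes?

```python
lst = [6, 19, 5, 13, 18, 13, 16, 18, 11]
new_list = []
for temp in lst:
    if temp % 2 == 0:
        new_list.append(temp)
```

Count even numbers in [6, 19, 5, 13, 18, 13, 16, 18, 11]
`new_list` takes the values: [] → [6] → [6, 18] → [6, 18, 16] → [6, 18, 16, 18]
So `len(new_list)` = 4

Answer: 4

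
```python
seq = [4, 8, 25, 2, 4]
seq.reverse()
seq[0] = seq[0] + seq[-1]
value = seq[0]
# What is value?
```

Trace:
`seq = [4, 8, 25, 2, 4]` → seq = [4, 8, 25, 2, 4]
`seq.reverse()` → seq = [4, 2, 25, 8, 4]
`seq[0] = seq[0] + seq[-1]` → seq = [8, 2, 25, 8, 4]
`value = seq[0]` → value = 8
So value = 8

Answer: 8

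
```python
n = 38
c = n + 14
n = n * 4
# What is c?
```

Trace:
`n = 38` → n = 38
`c = n + 14` → c = 52
`n = n * 4` → n = 152
So c = 52

Answer: 52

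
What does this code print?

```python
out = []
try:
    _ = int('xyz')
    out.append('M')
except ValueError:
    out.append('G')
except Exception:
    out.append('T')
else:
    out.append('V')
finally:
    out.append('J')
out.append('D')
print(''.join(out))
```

Execution trace: 'G' (except ValueError) → 'J' (finally) → 'D' (after the try/except). Output: GJD

Answer: GJD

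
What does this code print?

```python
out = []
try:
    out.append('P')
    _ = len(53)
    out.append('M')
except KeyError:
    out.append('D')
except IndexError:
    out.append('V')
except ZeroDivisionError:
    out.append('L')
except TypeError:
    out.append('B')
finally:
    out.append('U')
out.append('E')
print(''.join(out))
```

Execution trace: 'P' (try body) → 'B' (except TypeError) → 'U' (finally) → 'E' (after the try/except). Output: PBUE

Answer: PBUE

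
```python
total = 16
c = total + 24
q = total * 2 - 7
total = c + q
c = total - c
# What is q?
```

Trace:
`total = 16` → total = 16
`c = total + 24` → c = 40
`q = total * 2 - 7` → q = 25
`total = c + q` → total = 65
`c = total - c` → c = 25
So q = 25

Answer: 25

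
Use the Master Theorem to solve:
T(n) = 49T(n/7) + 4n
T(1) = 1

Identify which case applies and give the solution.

a=49, b=7, f(n)=4n. log_7(49) = 2. Since c=1 < 2, Case 1 applies: T(n) = Θ(n^log_b(a)) = O(n^2).

Answer: O(n^2) - Case 1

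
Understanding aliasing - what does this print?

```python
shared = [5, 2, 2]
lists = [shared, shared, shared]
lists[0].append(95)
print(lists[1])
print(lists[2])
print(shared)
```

Key concept: list of same reference.
Step by step:
`shared = [5, 2, 2]` → shared = [5, 2, 2]
`lists = [shared, shared, shared]` → lists = [[5, 2, 2], [5, 2, 2], [5, 2, 2]]
`lists[0].append(95)` → shared = [5, 2, 2, 95]; lists = [[5, 2, 2, 95], [5, 2, 2, 95], [5, 2, 2, 95]]
`print(lists[1])` → prints [5, 2, 2, 95]
`print(lists[2])` → prints [5, 2, 2, 95]
`print(shared)` → prints [5, 2, 2, 95]

Answer:
[5, 2, 2, 95]
[5, 2, 2, 95]
[5, 2, 2, 95]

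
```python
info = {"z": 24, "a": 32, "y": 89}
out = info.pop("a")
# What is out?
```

Trace:
`info = {"z": 24, "a": 32, "y": 89}` → info = {'z': 24, 'a': 32, 'y': 89}
`out = info.pop("a")` → info = {'z': 24, 'y': 89}; out = 32
So out = 32

Answer: 32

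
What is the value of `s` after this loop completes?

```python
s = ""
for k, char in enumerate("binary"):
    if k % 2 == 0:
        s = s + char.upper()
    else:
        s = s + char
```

Uppercase even positions in 'binary'
`s` takes the values: "" → "B" → "Bi" → "BiN" → "BiNa" → "BiNaR" → "BiNaRy"

Answer: "BiNaRy"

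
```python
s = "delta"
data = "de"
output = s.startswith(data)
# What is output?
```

Trace:
`s = "delta"` → s = 'delta'
`data = "de"` → data = 'de'
`output = s.startswith(data)` → output = True
So output = True

Answer: True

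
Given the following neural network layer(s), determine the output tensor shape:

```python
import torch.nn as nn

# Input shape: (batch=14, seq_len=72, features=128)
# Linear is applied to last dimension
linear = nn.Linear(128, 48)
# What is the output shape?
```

Input: (14, 72, 128) -> Output: (14, 72, 48)

Answer: (14, 72, 48)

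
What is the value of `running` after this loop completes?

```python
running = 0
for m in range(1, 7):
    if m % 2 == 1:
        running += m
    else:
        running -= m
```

Add odd, subtract even
`running` takes the values: 0 → 1 → -1 → 2 → -2 → 3 → -3

Answer: -3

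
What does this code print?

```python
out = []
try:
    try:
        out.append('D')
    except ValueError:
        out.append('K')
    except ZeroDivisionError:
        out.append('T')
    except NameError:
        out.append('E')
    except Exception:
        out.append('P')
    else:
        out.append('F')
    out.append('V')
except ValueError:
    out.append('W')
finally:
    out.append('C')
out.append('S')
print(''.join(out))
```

Execution trace: 'D' (inner try body, no exception) → 'F' (inner else) → 'V' (try body, no exception) → 'C' (finally) → 'S' (after the try/except). Output: DFVCS

Answer: DFVCS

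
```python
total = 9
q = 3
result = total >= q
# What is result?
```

Trace:
`total = 9` → total = 9
`q = 3` → q = 3
`result = total >= q` → result = True
So result = True

Answer: True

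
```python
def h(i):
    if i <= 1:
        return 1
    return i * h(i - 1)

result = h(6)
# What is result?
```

h(6) = 6 * 5 * 4 * 3 * 2 * 1 = 720

Answer: 720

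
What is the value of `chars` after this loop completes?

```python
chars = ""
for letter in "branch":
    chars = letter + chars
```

Reverse 'branch'
`chars` takes the values: "" → "b" → "rb" → "arb" → "narb" → "cnarb" → "hcnarb"

Answer: "hcnarb"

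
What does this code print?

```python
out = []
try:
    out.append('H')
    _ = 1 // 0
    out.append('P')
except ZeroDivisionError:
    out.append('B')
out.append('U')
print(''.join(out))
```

Execution trace: 'H' (try body) → 'B' (except ZeroDivisionError) → 'U' (after the try/except). Output: HBU

Answer: HBU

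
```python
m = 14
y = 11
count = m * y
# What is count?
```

Trace:
`m = 14` → m = 14
`y = 11` → y = 11
`count = m * y` → count = 154
So count = 154

Answer: 154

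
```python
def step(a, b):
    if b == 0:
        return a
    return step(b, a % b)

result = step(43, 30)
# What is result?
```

step(43, 30) -> step(30, 13) -> step(13, 4) -> step(4, 1) -> step(1, 0) -> 1

Answer: 1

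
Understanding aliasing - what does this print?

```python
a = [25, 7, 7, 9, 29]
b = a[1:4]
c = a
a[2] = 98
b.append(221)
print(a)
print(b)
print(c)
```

Key concept: slice vs alias.
Step by step:
`a = [25, 7, 7, 9, 29]` → a = [25, 7, 7, 9, 29]
`b = a[1:4]` → b = [7, 7, 9]
`c = a` → c = [25, 7, 7, 9, 29] (same object as a)
`a[2] = 98` → a = [25, 7, 98, 9, 29] (same object as c); c = [25, 7, 98, 9, 29] (same object as a)
`b.append(221)` → b = [7, 7, 9, 221]
`print(a)` → prints [25, 7, 98, 9, 29]
`print(b)` → prints [7, 7, 9, 221]
`print(c)` → prints [25, 7, 98, 9, 29]

Answer:
[25, 7, 98, 9, 29]
[7, 7, 9, 221]
[25, 7, 98, 9, 29]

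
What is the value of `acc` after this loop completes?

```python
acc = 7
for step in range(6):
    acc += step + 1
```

Start at 7, add 1 to 6 = 28
`acc` takes the values: 7 → 8 → 10 → 13 → 17 → 22 → 28

Answer: 28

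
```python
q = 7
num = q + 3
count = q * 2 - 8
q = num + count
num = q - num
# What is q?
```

Trace:
`q = 7` → q = 7
`num = q + 3` → num = 10
`count = q * 2 - 8` → count = 6
`q = num + count` → q = 16
`num = q - num` → num = 6
So q = 16

Answer: 16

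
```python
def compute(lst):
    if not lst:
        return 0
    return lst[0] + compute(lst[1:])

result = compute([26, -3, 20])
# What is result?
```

26 + (-3) + 20 + 0 = 43

Answer: 43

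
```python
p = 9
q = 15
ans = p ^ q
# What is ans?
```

Trace:
`p = 9` → p = 9
`q = 15` → q = 15
`ans = p ^ q` → ans = 6
So ans = 6

Answer: 6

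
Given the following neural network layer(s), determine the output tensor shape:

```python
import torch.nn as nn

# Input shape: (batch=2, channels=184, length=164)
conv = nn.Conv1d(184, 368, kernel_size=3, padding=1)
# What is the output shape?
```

Input: (2, 184, 164) -> Output: (2, 368, 164)

Answer: (2, 368, 164)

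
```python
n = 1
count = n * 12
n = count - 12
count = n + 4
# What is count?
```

Trace:
`n = 1` → n = 1
`count = n * 12` → count = 12
`n = count - 12` → n = 0
`count = n + 4` → count = 4
So count = 4

Answer: 4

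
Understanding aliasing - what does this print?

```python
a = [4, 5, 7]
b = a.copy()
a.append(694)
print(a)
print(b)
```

Key concept: list.copy() creates independent copy.
Step by step:
`a = [4, 5, 7]` → a = [4, 5, 7]
`b = a.copy()` → b = [4, 5, 7]
`a.append(694)` → a = [4, 5, 7, 694]
`print(a)` → prints [4, 5, 7, 694]
`print(b)` → prints [4, 5, 7]

Answer:
[4, 5, 7, 694]
[4, 5, 7]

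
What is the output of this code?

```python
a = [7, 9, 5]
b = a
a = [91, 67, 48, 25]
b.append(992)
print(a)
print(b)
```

Key concept: rebinding vs mutation: a is rebound to a new list, b still points at the original.
Step by step:
`a = [7, 9, 5]` → a = [7, 9, 5]
`b = a` → b = [7, 9, 5] (same object as a)
`a = [91, 67, 48, 25]` → a = [91, 67, 48, 25]
`b.append(992)` → b = [7, 9, 5, 992]
`print(a)` → prints [91, 67, 48, 25]
`print(b)` → prints [7, 9, 5, 992]

Answer:
[91, 67, 48, 25]
[7, 9, 5, 992]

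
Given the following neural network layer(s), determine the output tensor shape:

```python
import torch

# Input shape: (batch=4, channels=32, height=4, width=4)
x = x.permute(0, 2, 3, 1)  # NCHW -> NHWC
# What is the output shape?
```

Input: (4, 32, 4, 4) -> Output: (4, 4, 4, 32)

Answer: (4, 4, 4, 32)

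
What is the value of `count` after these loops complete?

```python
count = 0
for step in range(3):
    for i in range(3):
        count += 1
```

3 * 3 = 9
`count` takes the values: 0 → 1 → 2 → 3 → 4 → 5 → 6 → 7 → 8 → 9

Answer: 9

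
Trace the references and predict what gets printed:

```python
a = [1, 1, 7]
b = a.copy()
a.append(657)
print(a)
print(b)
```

Key concept: list.copy() creates independent copy.
Step by step:
`a = [1, 1, 7]` → a = [1, 1, 7]
`b = a.copy()` → b = [1, 1, 7]
`a.append(657)` → a = [1, 1, 7, 657]
`print(a)` → prints [1, 1, 7, 657]
`print(b)` → prints [1, 1, 7]

Answer:
[1, 1, 7, 657]
[1, 1, 7]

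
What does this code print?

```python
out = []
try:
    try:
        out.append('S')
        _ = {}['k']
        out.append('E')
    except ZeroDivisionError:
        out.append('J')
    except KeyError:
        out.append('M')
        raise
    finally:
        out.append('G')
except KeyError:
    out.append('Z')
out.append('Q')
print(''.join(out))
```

Execution trace: 'S' (inner try body) → 'M' (inner except KeyError) → 'G' (inner finally) → 'Z' (outer except KeyError) → 'Q' (after the try/except). Output: SMGZQ

Answer: SMGZQ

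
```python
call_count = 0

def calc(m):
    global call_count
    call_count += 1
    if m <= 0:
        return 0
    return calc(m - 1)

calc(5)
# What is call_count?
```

Linear recursion stepping by 1: 6 calls from m=5 down to ≤0.

Answer: 6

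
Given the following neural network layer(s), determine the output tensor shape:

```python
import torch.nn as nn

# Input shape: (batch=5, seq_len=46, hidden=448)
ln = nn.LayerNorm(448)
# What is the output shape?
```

Input: (5, 46, 448) -> Output: (5, 46, 448)

Answer: (5, 46, 448)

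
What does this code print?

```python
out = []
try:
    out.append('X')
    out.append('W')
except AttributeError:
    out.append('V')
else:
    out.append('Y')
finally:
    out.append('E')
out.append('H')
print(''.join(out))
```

Execution trace: 'X' (try body) → 'W' (try body, no exception) → 'Y' (else) → 'E' (finally) → 'H' (after the try/except). Output: XWYEH

Answer: XWYEH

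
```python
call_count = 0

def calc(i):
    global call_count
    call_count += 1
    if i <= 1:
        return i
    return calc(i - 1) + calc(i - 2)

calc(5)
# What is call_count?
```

Calls(i) = 1 + Calls(i-1) + Calls(i-2); Calls(0)=Calls(1)=1. For i=5 this gives 15.

Answer: 15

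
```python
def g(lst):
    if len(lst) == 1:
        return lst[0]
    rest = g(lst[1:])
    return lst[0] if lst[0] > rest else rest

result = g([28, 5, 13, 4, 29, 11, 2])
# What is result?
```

Recursive max over [28, 5, 13, 4, 29, 11, 2] = 29

Answer: 29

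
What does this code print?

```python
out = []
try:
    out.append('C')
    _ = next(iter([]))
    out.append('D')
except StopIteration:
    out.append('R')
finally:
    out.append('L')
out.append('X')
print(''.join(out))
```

Execution trace: 'C' (try body) → 'R' (except StopIteration) → 'L' (finally) → 'X' (after the try/except). Output: CRLX

Answer: CRLX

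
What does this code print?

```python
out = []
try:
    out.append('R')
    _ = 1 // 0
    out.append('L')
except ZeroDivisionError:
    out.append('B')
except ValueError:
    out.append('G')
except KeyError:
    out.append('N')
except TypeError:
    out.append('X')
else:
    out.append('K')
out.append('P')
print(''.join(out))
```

Execution trace: 'R' (try body) → 'B' (except ZeroDivisionError) → 'P' (after the try/except). Output: RBP

Answer: RBP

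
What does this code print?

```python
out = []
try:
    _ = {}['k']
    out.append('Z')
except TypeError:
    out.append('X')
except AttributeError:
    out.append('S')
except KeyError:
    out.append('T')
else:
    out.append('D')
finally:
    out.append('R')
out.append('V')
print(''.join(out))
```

Execution trace: 'T' (except KeyError) → 'R' (finally) → 'V' (after the try/except). Output: TRV

Answer: TRV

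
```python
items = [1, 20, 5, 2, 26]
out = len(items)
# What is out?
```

Trace:
`items = [1, 20, 5, 2, 26]` → items = [1, 20, 5, 2, 26]
`out = len(items)` → out = 5
So out = 5

Answer: 5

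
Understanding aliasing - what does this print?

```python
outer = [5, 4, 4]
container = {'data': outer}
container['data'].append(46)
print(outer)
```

Key concept: dict holds reference to list.
Step by step:
`outer = [5, 4, 4]` → outer = [5, 4, 4]
`container = {'data': outer}` → container = {'data': [5, 4, 4]}
`container['data'].append(46)` → outer = [5, 4, 4, 46]; container = {'data': [5, 4, 4, 46]}
`print(outer)` → prints [5, 4, 4, 46]

Answer: [5, 4, 4, 46]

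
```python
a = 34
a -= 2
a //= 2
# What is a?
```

Trace:
`a = 34` → a = 34
`a -= 2` → a = 32
`a //= 2` → a = 16
So a = 16

Answer: 16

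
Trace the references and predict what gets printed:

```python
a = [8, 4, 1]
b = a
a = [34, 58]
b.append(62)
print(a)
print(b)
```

Key concept: rebinding vs mutation: a is rebound to a new list, b still points at the original.
Step by step:
`a = [8, 4, 1]` → a = [8, 4, 1]
`b = a` → b = [8, 4, 1] (same object as a)
`a = [34, 58]` → a = [34, 58]
`b.append(62)` → b = [8, 4, 1, 62]
`print(a)` → prints [34, 58]
`print(b)` → prints [8, 4, 1, 62]

Answer:
[34, 58]
[8, 4, 1, 62]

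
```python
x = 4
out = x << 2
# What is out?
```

Trace:
`x = 4` → x = 4
`out = x << 2` → out = 16
So out = 16

Answer: 16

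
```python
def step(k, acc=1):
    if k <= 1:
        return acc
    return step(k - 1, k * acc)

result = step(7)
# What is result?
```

Accumulator trace (n, acc): (7, 1) -> (6, 7) -> (5, 42) -> (4, 210) -> (3, 840) -> (2, 2520) -> (1, 5040) -> return 5040

Answer: 5040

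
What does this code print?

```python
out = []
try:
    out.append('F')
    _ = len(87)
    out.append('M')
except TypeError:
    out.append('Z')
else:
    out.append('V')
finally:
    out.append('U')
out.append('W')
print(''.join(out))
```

Execution trace: 'F' (try body) → 'Z' (except TypeError) → 'U' (finally) → 'W' (after the try/except). Output: FZUW

Answer: FZUW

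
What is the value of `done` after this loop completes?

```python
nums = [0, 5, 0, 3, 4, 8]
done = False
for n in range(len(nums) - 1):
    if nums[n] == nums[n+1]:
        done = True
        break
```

Check consecutive duplicates in [0, 5, 0, 3, 4, 8]
`done` takes the values: False

Answer: False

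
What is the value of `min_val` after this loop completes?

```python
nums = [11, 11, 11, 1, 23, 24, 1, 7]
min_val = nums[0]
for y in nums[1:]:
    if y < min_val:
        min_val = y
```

Minimum of [11, 11, 11, 1, 23, 24, 1, 7]
`min_val` takes the values: 11 → 1

Answer: 1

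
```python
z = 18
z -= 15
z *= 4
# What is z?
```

Trace:
`z = 18` → z = 18
`z -= 15` → z = 3
`z *= 4` → z = 12
So z = 12

Answer: 12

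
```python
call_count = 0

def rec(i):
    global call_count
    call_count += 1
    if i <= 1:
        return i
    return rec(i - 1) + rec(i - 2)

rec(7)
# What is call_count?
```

Calls(i) = 1 + Calls(i-1) + Calls(i-2); Calls(0)=Calls(1)=1. For i=7 this gives 41.

Answer: 41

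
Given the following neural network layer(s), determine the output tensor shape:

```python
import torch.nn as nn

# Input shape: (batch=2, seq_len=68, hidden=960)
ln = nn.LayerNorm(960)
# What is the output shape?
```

Input: (2, 68, 960) -> Output: (2, 68, 960)

Answer: (2, 68, 960)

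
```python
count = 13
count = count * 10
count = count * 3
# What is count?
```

Trace:
`count = 13` → count = 13
`count = count * 10` → count = 130
`count = count * 3` → count = 390
So count = 390

Answer: 390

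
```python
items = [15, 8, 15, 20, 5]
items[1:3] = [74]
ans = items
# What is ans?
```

Trace:
`items = [15, 8, 15, 20, 5]` → items = [15, 8, 15, 20, 5]
`items[1:3] = [74]` → items = [15, 74, 20, 5]
`ans = items` → ans = [15, 74, 20, 5]
So ans = [15, 74, 20, 5]

Answer: [15, 74, 20, 5]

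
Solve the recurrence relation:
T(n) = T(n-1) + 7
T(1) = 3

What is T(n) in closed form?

Unrolling: T(n) = T(1) + 7·(n-1) = 3 + 7(n-1) = 7n - 4.

Answer: T(n) = 7n - 4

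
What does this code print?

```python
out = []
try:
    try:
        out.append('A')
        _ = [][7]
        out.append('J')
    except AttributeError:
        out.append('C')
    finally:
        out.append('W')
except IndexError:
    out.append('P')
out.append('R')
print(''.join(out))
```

Execution trace: 'A' (inner try body) → 'W' (inner finally) → 'P' (outer except IndexError) → 'R' (after the try/except). Output: AWPR

Answer: AWPR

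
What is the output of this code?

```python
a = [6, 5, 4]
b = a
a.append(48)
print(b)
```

Key concept: basic list aliasing.
Step by step:
`a = [6, 5, 4]` → a = [6, 5, 4]
`b = a` → b = [6, 5, 4] (same object as a)
`a.append(48)` → a = [6, 5, 4, 48] (same object as b); b = [6, 5, 4, 48] (same object as a)
`print(b)` → prints [6, 5, 4, 48]

Answer: [6, 5, 4, 48]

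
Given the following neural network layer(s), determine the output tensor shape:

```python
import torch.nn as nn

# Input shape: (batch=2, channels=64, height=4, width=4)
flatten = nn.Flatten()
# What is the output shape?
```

Input: (2, 64, 4, 4) -> Output: (2, 1024)

Answer: (2, 1024)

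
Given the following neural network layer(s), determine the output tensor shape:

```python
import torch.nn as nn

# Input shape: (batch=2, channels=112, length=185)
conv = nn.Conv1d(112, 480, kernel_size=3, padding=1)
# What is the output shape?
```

Input: (2, 112, 185) -> Output: (2, 480, 185)

Answer: (2, 480, 185)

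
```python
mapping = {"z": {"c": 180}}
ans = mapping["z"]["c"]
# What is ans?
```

Trace:
`mapping = {"z": {"c": 180}}` → mapping = {'z': {'c': 180}}
`ans = mapping["z"]["c"]` → ans = 180
So ans = 180

Answer: 180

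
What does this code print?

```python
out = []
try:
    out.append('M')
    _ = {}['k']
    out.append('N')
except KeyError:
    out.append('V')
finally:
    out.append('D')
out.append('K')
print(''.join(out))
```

Execution trace: 'M' (try body) → 'V' (except KeyError) → 'D' (finally) → 'K' (after the try/except). Output: MVDK

Answer: MVDK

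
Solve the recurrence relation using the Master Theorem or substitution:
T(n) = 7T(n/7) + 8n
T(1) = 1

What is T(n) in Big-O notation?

By Master Theorem: a=7, b=7, f(n)=8n. Since log_7(7) = 1 and f(n) = Θ(n^1), Case 2 applies. T(n) = O(n log n).

Answer: O(n log n)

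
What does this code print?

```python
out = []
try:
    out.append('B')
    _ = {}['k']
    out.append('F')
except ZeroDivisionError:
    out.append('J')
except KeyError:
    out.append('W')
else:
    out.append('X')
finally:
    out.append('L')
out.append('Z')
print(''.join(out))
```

Execution trace: 'B' (try body) → 'W' (except KeyError) → 'L' (finally) → 'Z' (after the try/except). Output: BWLZ

Answer: BWLZ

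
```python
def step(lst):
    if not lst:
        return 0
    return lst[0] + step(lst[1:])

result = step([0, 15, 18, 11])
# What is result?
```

0 + 15 + 18 + 11 + 0 = 44

Answer: 44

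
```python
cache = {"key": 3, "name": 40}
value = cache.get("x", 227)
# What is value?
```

Trace:
`cache = {"key": 3, "name": 40}` → cache = {'key': 3, 'name': 40}
`value = cache.get("x", 227)` → value = 227
So value = 227

Answer: 227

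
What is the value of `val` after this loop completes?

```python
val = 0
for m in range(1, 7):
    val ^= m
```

XOR of 1 to 6
`val` takes the values: 0 → 1 → 3 → 0 → 4 → 1 → 7

Answer: 7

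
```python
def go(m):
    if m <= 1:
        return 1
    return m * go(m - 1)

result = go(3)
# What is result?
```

go(3) = 3 * 2 * 1 = 6

Answer: 6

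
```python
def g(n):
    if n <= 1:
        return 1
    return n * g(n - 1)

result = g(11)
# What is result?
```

g(11) = 11 * 10 * 9 * 8 * 7 * 6 * 5 * 4 * 3 * 2 * 1 = 39916800

Answer: 39916800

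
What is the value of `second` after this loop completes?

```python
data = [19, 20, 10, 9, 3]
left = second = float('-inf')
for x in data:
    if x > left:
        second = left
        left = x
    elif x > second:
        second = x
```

Second largest (with repeats) in [19, 20, 10, 9, 3]
`second` takes the values: -inf → 19

Answer: 19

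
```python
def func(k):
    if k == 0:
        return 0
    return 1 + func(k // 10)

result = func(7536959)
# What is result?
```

Count of digits of 7536959: 7

Answer: 7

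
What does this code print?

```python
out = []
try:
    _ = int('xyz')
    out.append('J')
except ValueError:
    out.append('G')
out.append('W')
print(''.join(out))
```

Execution trace: 'G' (except ValueError) → 'W' (after the try/except). Output: GW

Answer: GW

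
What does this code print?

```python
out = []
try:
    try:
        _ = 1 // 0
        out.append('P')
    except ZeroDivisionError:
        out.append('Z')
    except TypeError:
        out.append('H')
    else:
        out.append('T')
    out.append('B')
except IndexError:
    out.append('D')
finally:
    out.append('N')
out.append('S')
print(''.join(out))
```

Execution trace: 'Z' (inner except ZeroDivisionError) → 'B' (try body, no exception) → 'N' (finally) → 'S' (after the try/except). Output: ZBNS

Answer: ZBNS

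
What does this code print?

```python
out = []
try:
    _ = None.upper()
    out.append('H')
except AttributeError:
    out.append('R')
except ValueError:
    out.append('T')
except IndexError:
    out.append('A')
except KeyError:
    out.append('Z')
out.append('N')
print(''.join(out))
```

Execution trace: 'R' (except AttributeError) → 'N' (after the try/except). Output: RN

Answer: RN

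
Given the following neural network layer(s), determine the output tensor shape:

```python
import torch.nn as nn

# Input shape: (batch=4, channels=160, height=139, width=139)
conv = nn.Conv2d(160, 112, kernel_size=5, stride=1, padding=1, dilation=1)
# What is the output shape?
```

Input: (4, 160, 139, 139) -> Output: (4, 112, 137, 137)

Answer: (4, 112, 137, 137)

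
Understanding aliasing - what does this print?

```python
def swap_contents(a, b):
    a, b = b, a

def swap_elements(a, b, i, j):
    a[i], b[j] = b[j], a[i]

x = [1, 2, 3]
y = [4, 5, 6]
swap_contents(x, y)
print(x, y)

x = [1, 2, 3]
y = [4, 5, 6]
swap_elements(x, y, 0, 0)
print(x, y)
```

Key concept: parameter rebinding vs mutation.
Step by step:
`x = [1, 2, 3]` → x = [1, 2, 3]
`y = [4, 5, 6]` → y = [4, 5, 6]
`swap_contents(x, y)` → no visible change to tracked variables
`print(x, y)` → prints [1, 2, 3] [4, 5, 6]
`x = [1, 2, 3]` → x = [1, 2, 3]
`y = [4, 5, 6]` → y = [4, 5, 6]
`swap_elements(x, y, 0, 0)` → x = [4, 2, 3]; y = [1, 5, 6]
`print(x, y)` → prints [4, 2, 3] [1, 5, 6]

Answer:
[1, 2, 3] [4, 5, 6]
[4, 2, 3] [1, 5, 6]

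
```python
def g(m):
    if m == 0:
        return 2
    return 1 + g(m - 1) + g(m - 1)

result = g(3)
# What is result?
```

g(m) = 1 + 2·g(m-1), g(0)=2. Closed form: (2+1)·2^3 - 1 = 23.

Answer: 23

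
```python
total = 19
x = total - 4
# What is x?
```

Trace:
`total = 19` → total = 19
`x = total - 4` → x = 15
So x = 15

Answer: 15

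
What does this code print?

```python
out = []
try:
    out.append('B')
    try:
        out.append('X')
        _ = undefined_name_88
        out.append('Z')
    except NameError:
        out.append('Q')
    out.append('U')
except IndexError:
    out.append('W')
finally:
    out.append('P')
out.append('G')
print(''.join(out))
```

Execution trace: 'B' (try body) → 'X' (inner try body) → 'Q' (inner except NameError) → 'U' (try body, no exception) → 'P' (finally) → 'G' (after the try/except). Output: BXQUPG

Answer: BXQUPG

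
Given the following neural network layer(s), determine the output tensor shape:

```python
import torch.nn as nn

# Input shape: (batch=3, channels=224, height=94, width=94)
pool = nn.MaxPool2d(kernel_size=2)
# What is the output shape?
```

Input: (3, 224, 94, 94) -> Output: (3, 224, 47, 47)

Answer: (3, 224, 47, 47)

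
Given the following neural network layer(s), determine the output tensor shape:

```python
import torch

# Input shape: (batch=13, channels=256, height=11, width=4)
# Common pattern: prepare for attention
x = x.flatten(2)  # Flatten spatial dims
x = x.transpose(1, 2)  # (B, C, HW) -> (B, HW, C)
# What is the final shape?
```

Input: (13, 256, 11, 4) -> after flatten(2): (13, 256, 44) -> Output: (13, 44, 256)

Answer: (13, 44, 256)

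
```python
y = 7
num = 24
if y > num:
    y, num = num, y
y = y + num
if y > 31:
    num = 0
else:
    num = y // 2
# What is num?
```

Trace:
`y = 7` → y = 7
`num = 24` → num = 24
`if y > num: ...` → y > num is False → no variable changes
`y = y + num` → y = 31
`if y > 31: ...` → y > 31 is False, take else branch → num = 15
So num = 15

Answer: 15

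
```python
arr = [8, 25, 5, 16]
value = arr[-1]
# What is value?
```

Trace:
`arr = [8, 25, 5, 16]` → arr = [8, 25, 5, 16]
`value = arr[-1]` → value = 16
So value = 16

Answer: 16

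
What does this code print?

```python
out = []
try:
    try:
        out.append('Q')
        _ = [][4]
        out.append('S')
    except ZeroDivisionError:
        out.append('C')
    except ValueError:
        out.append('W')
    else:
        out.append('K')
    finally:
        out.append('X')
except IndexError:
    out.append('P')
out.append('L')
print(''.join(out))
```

Execution trace: 'Q' (try body) → 'X' (finally) → 'P' (outer except IndexError) → 'L' (after the try/except). Output: QXPL

Answer: QXPL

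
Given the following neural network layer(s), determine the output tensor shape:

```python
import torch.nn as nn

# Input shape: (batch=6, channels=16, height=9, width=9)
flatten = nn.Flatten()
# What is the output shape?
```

Input: (6, 16, 9, 9) -> Output: (6, 1296)

Answer: (6, 1296)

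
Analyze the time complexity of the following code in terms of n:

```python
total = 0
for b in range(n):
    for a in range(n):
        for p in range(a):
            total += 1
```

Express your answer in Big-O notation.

Each loop level contributes: n × n × n. Multiplying the contributions gives O(n^3).

Answer: O(n^3)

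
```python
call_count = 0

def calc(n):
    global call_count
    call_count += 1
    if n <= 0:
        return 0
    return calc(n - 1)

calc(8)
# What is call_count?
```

Linear recursion stepping by 1: 9 calls from n=8 down to ≤0.

Answer: 9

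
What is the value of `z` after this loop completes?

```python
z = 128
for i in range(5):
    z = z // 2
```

Halve 5 times: 128 // 2^5 = 4
`z` takes the values: 128 → 64 → 32 → 16 → 8 → 4

Answer: 4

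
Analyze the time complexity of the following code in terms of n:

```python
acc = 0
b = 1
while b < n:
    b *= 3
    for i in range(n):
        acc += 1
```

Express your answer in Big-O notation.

Each loop level contributes: log n × n. Multiplying the contributions gives O(n log n).

Answer: O(n log n)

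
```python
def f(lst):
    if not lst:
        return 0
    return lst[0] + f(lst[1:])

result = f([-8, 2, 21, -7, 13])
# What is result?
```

(-8) + 2 + 21 + (-7) + 13 + 0 = 21

Answer: 21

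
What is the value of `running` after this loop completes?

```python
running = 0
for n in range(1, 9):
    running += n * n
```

Sum of squares 1² to 8² = 204
`running` takes the values: 0 → 1 → 5 → 14 → 30 → 55 → 91 → 140 → 204

Answer: 204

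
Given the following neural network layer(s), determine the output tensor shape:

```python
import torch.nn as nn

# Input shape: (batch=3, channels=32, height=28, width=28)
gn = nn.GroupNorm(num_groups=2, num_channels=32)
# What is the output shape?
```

Input: (3, 32, 28, 28) -> Output: (3, 32, 28, 28)

Answer: (3, 32, 28, 28)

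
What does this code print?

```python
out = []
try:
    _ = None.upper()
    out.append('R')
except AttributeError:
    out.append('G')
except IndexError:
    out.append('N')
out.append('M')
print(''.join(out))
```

Execution trace: 'G' (except AttributeError) → 'M' (after the try/except). Output: GM

Answer: GM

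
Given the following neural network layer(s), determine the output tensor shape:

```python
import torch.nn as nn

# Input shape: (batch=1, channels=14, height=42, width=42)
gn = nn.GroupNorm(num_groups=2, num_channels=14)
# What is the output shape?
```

Input: (1, 14, 42, 42) -> Output: (1, 14, 42, 42)

Answer: (1, 14, 42, 42)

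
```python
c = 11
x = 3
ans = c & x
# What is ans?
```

Trace:
`c = 11` → c = 11
`x = 3` → x = 3
`ans = c & x` → ans = 3
So ans = 3

Answer: 3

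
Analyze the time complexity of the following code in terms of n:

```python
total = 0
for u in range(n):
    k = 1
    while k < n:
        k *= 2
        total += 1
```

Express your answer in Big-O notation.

Each loop level contributes: n × log n. Multiplying the contributions gives O(n log n).

Answer: O(n log n)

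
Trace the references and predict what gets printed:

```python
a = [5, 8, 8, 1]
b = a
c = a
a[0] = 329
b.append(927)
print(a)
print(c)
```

Key concept: multiple aliases.
Step by step:
`a = [5, 8, 8, 1]` → a = [5, 8, 8, 1]
`b = a` → b = [5, 8, 8, 1] (same object as a)
`c = a` → c = [5, 8, 8, 1] (same object as a, b)
`a[0] = 329` → a = [329, 8, 8, 1] (same object as b, c); b = [329, 8, 8, 1] (same object as a, c); c = [329, 8, 8, 1] (same object as a, b)
`b.append(927)` → a = [329, 8, 8, 1, 927] (same object as b, c); b = [329, 8, 8, 1, 927] (same object as a, c); c = [329, 8, 8, 1, 927] (same object as a, b)
`print(a)` → prints [329, 8, 8, 1, 927]
`print(c)` → prints [329, 8, 8, 1, 927]

Answer:
[329, 8, 8, 1, 927]
[329, 8, 8, 1, 927]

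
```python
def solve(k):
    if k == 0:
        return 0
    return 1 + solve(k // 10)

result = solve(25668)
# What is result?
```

Count of digits of 25668: 5

Answer: 5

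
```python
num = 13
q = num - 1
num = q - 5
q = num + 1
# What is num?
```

Trace:
`num = 13` → num = 13
`q = num - 1` → q = 12
`num = q - 5` → num = 7
`q = num + 1` → q = 8
So num = 7

Answer: 7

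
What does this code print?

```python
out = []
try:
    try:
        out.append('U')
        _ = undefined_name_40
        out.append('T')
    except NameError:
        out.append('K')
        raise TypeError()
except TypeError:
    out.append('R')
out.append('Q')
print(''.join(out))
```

Execution trace: 'U' (inner try body) → 'K' (inner except NameError) → 'R' (outer except TypeError) → 'Q' (after the try/except). Output: UKRQ

Answer: UKRQ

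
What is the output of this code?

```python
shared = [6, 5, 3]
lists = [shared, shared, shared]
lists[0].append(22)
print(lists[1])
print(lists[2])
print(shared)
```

Key concept: list of same reference.
Step by step:
`shared = [6, 5, 3]` → shared = [6, 5, 3]
`lists = [shared, shared, shared]` → lists = [[6, 5, 3], [6, 5, 3], [6, 5, 3]]
`lists[0].append(22)` → shared = [6, 5, 3, 22]; lists = [[6, 5, 3, 22], [6, 5, 3, 22], [6, 5, 3, 22]]
`print(lists[1])` → prints [6, 5, 3, 22]
`print(lists[2])` → prints [6, 5, 3, 22]
`print(shared)` → prints [6, 5, 3, 22]

Answer:
[6, 5, 3, 22]
[6, 5, 3, 22]
[6, 5, 3, 22]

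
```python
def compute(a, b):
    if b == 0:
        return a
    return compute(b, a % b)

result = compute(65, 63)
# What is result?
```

compute(65, 63) -> compute(63, 2) -> compute(2, 1) -> compute(1, 0) -> 1

Answer: 1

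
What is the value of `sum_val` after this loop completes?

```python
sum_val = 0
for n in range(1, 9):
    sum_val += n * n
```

Sum of squares 1² to 8² = 204
`sum_val` takes the values: 0 → 1 → 5 → 14 → 30 → 55 → 91 → 140 → 204

Answer: 204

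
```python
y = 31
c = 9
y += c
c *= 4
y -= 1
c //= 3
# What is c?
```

Trace:
`y = 31` → y = 31
`c = 9` → c = 9
`y += c` → y = 40
`c *= 4` → c = 36
`y -= 1` → y = 39
`c //= 3` → c = 12
So c = 12

Answer: 12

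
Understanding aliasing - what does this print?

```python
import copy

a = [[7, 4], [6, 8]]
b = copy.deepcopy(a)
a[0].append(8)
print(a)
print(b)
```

Key concept: deep copy is fully independent.
Step by step:
`a = [[7, 4], [6, 8]]` → a = [[7, 4], [6, 8]]
`b = copy.deepcopy(a)` → b = [[7, 4], [6, 8]]
`a[0].append(8)` → a = [[7, 4, 8], [6, 8]]
`print(a)` → prints [[7, 4, 8], [6, 8]]
`print(b)` → prints [[7, 4], [6, 8]]

Answer:
[[7, 4, 8], [6, 8]]
[[7, 4], [6, 8]]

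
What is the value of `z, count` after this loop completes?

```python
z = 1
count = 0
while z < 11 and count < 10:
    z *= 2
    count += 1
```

Double until >= 11 or 10 iterations
`z, count` takes the values: (1, 0) → (2, 0) → (2, 1) → (4, 1) → (4, 2) → (8, 2) → (8, 3) → (16, 3) → (16, 4)

Answer: 16, 4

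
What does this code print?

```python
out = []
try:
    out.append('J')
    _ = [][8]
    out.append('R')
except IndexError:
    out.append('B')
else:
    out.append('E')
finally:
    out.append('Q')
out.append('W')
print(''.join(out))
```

Execution trace: 'J' (try body) → 'B' (except IndexError) → 'Q' (finally) → 'W' (after the try/except). Output: JBQW

Answer: JBQW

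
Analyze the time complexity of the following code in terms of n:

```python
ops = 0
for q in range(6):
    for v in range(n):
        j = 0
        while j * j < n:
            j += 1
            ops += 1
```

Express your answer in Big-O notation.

Each loop level contributes: 1 × n × √n. Multiplying the contributions gives O(n√n).

Answer: O(n√n)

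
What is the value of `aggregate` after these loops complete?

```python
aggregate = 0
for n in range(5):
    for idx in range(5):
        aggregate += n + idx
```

Sum of all n+idx for n,idx in 5x5
`aggregate` takes the values: 0 → 1 → 3 → 6 → 10 → 11 → 13 → 16 → 20 → 25 → 27 → 30 → 34 → 39 → 45 → 48 → 52 → 57 → 63 → 70 → 74 → 79 → 85 → 92 → 100

Answer: 100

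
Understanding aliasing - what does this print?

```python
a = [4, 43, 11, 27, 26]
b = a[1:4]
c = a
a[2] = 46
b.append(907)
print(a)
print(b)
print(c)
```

Key concept: slice vs alias.
Step by step:
`a = [4, 43, 11, 27, 26]` → a = [4, 43, 11, 27, 26]
`b = a[1:4]` → b = [43, 11, 27]
`c = a` → c = [4, 43, 11, 27, 26] (same object as a)
`a[2] = 46` → a = [4, 43, 46, 27, 26] (same object as c); c = [4, 43, 46, 27, 26] (same object as a)
`b.append(907)` → b = [43, 11, 27, 907]
`print(a)` → prints [4, 43, 46, 27, 26]
`print(b)` → prints [43, 11, 27, 907]
`print(c)` → prints [4, 43, 46, 27, 26]

Answer:
[4, 43, 46, 27, 26]
[43, 11, 27, 907]
[4, 43, 46, 27, 26]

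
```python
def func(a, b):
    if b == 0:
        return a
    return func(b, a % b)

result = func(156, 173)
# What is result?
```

func(156, 173) -> func(173, 156) -> func(156, 17) -> func(17, 3) -> func(3, 2) -> func(2, 1) -> func(1, 0) -> 1

Answer: 1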